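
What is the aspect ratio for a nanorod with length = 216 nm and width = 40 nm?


Aspect ratio AR = length / diameter
AR = 216 / 40
AR = 5.4

5.4


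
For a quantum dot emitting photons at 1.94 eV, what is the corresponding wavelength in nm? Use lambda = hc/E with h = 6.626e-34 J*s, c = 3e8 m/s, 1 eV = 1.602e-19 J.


Convert energy: E = 1.94 eV = 1.94 * 1.602e-19 = 3.10788e-19 J
lambda = h*c / E = 6.626e-34 * 3e8 / 3.10788e-19
lambda = 6.396e-07 m = 639.6 nm

639.6


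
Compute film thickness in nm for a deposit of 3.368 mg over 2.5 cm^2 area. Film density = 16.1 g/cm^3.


Convert: m = 3.368 mg = 3.3680e-06 kg, A = 2.5 cm^2 = 2.5000e-04 m^2, rho = 16.1 g/cm^3 = 16100 kg/m^3
t = m / (A * rho)
t = 3.3680e-06 / (2.5000e-04 * 16100)
t = 8.3677e-07 m = 836.8 nm

836.8


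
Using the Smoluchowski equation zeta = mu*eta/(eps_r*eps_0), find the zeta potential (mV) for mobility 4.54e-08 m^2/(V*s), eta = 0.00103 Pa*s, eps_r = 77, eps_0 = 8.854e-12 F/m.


Smoluchowski equation: zeta = mu * eta / (eps_r * eps_0)
zeta = 4.54e-08 * 0.00103 / (77 * 8.854e-12)
zeta = 0.06859 V = 68.59 mV

68.59


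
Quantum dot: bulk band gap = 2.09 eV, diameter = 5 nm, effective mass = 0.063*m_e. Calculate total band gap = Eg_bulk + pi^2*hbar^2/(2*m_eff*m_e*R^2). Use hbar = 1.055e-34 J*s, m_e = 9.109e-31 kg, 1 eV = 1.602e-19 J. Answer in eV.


Radius R = 5/2 nm = 2.5e-09 m
Confinement energy dE = pi^2 * hbar^2 / (2 * m_eff * m_e * R^2)
dE = pi^2 * (1.055e-34)^2 / (2 * 0.063 * 9.109e-31 * (2.5e-09)^2) J, divided by 1.602e-19 J/eV
dE = 0.9559 eV
Total band gap = E_g(bulk) + dE = 2.09 + 0.9559 = 3.0459 eV

3.0459


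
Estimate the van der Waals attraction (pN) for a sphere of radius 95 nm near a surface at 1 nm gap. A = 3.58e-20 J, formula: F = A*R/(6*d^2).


Convert to SI: R = 95 nm = 9.5e-08 m, d = 1 nm = 1e-09 m
F = A * R / (6 * d^2)
F = 3.58e-20 * 9.5e-08 / (6 * (1e-09)^2)
F = 5.66833e-10 N = 566.833 pN

566.833


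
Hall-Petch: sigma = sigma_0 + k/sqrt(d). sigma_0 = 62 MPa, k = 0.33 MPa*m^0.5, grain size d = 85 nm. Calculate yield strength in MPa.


d = 85 nm = 8.5e-08 m
sqrt(d) = 0.0002915476
Hall-Petch contribution = k / sqrt(d) = 0.33 / 0.0002915476 = 1131.9 MPa
sigma = sigma_0 + k/sqrt(d) = 62 + 1131.9 = 1193.9 MPa

1193.9


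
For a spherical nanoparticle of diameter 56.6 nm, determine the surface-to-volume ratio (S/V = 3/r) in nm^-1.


Radius r = 56.6/2 = 28.3 nm
S/V = 3 / r = 3 / 28.3
S/V = 0.106 nm^-1

0.106


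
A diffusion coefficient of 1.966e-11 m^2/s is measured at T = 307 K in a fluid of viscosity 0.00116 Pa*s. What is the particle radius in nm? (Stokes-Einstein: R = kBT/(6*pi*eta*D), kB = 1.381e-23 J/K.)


Stokes-Einstein: R = kB*T / (6*pi*eta*D)
R = 1.381e-23 * 307 / (6 * pi * 0.00116 * 1.966e-11)
R = 9.86255e-09 m = 9.86 nm

9.86


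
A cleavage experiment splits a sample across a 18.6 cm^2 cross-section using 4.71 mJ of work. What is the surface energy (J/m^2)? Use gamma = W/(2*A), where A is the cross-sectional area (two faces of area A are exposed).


Convert: A = 18.6 cm^2 = 0.00186 m^2, W = 4.71 mJ = 0.00471 J
Cleaving exposes two faces of area A, so total new surface = 2*A and gamma = W / (2*A)
gamma = 0.00471 / (2 * 0.00186)
gamma = 1.266 J/m^2

1.266


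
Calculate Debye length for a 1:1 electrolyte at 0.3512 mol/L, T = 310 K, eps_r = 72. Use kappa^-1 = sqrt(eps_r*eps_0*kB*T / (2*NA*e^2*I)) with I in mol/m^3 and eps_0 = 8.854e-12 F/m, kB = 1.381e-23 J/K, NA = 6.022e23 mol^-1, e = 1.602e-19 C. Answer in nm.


Ionic strength I = 0.3512 * 1^2 * 1000 = 351.2 mol/m^3
kappa^-1 = sqrt(72 * 8.854e-12 * 1.381e-23 * 310 / (2 * 6.022e23 * (1.602e-19)^2 * 351.2))
kappa^-1 = 0.501 nm

0.501


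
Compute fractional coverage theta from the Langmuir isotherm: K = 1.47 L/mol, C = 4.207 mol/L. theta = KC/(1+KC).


Langmuir isotherm: theta = K*C / (1 + K*C)
K*C = 1.47 * 4.207 = 6.18429
theta = 6.18429 / (1 + 6.18429) = 6.18429 / 7.18429
theta = 0.8608

0.8608


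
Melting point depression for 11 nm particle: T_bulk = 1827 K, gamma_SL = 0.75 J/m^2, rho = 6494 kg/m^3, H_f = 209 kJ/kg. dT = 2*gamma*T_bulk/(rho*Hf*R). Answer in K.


Radius R = 11/2 = 5.5 nm = 5.5e-09 m
Convert H_f = 209 kJ/kg = 209000 J/kg
dT = 2 * gamma_SL * T_bulk / (rho * H_f * R)
dT = 2 * 0.75 * 1827 / (6494 * 209000 * 5.5e-09)
dT = 367.1 K

367.1


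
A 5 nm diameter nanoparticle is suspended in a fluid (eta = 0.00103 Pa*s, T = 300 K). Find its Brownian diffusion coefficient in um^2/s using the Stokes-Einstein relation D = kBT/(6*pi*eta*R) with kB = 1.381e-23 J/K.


Radius R = 5/2 = 2.5 nm = 2.5e-09 m
D = kB*T / (6*pi*eta*R)
D = 1.381e-23 * 300 / (6 * pi * 0.00103 * 2.5e-09)
D = 8.53565e-11 m^2/s = 85.356 um^2/s

85.356


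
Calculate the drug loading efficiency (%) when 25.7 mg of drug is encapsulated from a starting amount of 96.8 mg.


Drug loading efficiency = (drug loaded / drug initial) * 100
DLE = 25.7 / 96.8 * 100
DLE = 0.2655 * 100
DLE = 26.55%

26.55


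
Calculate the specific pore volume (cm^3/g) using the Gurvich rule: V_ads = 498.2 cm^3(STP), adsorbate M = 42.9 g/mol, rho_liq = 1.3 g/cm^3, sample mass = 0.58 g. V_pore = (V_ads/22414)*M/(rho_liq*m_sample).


Moles adsorbed n = V_ads / 22414 = 498.2 / 22414 = 2.222718e-02 mol
Liquid volume V_liq = n * M / rho_liq = 2.222718e-02 * 42.9 / 1.3 = 0.73350 cm^3
Specific pore volume V_pore = V_liq / m_sample = 0.73350 / 0.58
V_pore = 1.2646 cm^3/g

1.2646


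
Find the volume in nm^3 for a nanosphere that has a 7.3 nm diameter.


Radius r = 7.3/2 = 3.65 nm
Volume V = (4/3) * pi * r^3
V = (4/3) * pi * (3.65)^3
V = 203.69 nm^3

203.69


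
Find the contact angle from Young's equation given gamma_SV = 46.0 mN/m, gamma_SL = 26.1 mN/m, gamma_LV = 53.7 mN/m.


cos(theta) = (gamma_SV - gamma_SL) / gamma_LV
cos(theta) = (46.0 - 26.1) / 53.7
cos(theta) = 0.370577
theta = arccos(0.370577) = 68.25 degrees

68.25


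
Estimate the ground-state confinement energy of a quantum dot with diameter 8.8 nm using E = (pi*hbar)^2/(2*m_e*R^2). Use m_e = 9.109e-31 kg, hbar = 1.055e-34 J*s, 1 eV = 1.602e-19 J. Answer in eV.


Radius R = 8.8/2 = 4.4 nm = 4.4e-09 m
E = (pi * 1.055e-34)^2 / (2 * 9.109e-31 * (4.4e-09)^2)
E(J) = 3.11457e-21
E = E(J) / 1.602e-19 = 0.0194 eV

0.0194


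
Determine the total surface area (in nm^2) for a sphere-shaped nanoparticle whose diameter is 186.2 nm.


Radius r = 186.2/2 = 93.1 nm
Surface area SA = 4 * pi * r^2
SA = 4 * pi * (93.1)^2
SA = 108920.4 nm^2

108920.4


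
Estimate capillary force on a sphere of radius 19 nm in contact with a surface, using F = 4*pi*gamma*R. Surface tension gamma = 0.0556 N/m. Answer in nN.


Convert radius: R = 19 nm = 1.9e-08 m
F = 4 * pi * gamma * R
F = 4 * pi * 0.0556 * 1.9e-08
F = 1.32751e-08 N = 13.2751 nN

13.2751


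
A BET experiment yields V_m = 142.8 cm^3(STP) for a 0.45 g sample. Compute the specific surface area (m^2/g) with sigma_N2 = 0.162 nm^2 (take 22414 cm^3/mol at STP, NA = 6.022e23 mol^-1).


Number of moles in monolayer = V_m / 22414 = 142.8 / 22414 = 0.00637102
Number of molecules = moles * NA = 0.00637102 * 6.022e23
SA = molecules * sigma / mass
SA = (142.8 / 22414) * 6.022e23 * 0.162e-18 / 0.45
SA = 1381.2 m^2/g

1381.2


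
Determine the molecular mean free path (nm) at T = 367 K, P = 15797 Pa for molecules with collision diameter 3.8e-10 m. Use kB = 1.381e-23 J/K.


Mean free path: lambda = kB*T / (sqrt(2) * pi * d^2 * P)
lambda = 1.381e-23 * 367 / (sqrt(2) * pi * (3.8e-10)^2 * 15797)
lambda = 5.00096e-07 m
lambda = 500.1 nm

500.1


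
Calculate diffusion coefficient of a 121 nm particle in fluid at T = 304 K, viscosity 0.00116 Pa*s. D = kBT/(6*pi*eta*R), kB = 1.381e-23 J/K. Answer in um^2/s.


Radius R = 121/2 = 60.5 nm = 6.05e-08 m
D = kB*T / (6*pi*eta*R)
D = 1.381e-23 * 304 / (6 * pi * 0.00116 * 6.05e-08)
D = 3.1736e-12 m^2/s = 3.174 um^2/s

3.174


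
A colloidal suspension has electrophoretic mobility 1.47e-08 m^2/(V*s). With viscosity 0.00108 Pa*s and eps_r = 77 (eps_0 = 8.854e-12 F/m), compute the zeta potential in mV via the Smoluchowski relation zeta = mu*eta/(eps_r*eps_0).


Smoluchowski equation: zeta = mu * eta / (eps_r * eps_0)
zeta = 1.47e-08 * 0.00108 / (77 * 8.854e-12)
zeta = 0.023287 V = 23.29 mV

23.29


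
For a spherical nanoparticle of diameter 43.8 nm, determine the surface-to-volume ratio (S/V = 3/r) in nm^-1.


Radius r = 43.8/2 = 21.9 nm
S/V = 3 / r = 3 / 21.9
S/V = 0.137 nm^-1

0.137


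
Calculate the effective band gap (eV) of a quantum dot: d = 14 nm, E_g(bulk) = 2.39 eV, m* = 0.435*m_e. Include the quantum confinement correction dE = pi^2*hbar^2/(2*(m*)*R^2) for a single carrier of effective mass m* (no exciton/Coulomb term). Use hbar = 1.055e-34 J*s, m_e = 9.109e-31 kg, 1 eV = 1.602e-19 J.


Radius R = 14/2 nm = 7e-09 m
Confinement energy dE = pi^2 * hbar^2 / (2 * m_eff * m_e * R^2)
dE = pi^2 * (1.055e-34)^2 / (2 * 0.435 * 9.109e-31 * (7e-09)^2) J, divided by 1.602e-19 J/eV
dE = 0.0177 eV
Total band gap = E_g(bulk) + dE = 2.39 + 0.0177 = 2.4077 eV

2.4077


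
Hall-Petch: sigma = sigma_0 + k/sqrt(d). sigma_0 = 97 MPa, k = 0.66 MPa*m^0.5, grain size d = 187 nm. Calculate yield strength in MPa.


d = 187 nm = 1.87e-07 m
sqrt(d) = 0.000432435
Hall-Petch contribution = k / sqrt(d) = 0.66 / 0.000432435 = 1526.2 MPa
sigma = sigma_0 + k/sqrt(d) = 97 + 1526.2 = 1623.2 MPa

1623.2


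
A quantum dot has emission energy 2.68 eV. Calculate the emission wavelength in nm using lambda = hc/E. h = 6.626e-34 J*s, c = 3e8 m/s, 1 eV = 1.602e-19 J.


Convert energy: E = 2.68 eV = 2.68 * 1.602e-19 = 4.29336e-19 J
lambda = h*c / E = 6.626e-34 * 3e8 / 4.29336e-19
lambda = 4.62994e-07 m = 463.0 nm

463.0


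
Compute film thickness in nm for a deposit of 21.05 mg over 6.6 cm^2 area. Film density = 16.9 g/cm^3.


Convert: m = 21.05 mg = 2.1050e-05 kg, A = 6.6 cm^2 = 6.6000e-04 m^2, rho = 16.9 g/cm^3 = 16900 kg/m^3
t = m / (A * rho)
t = 2.1050e-05 / (6.6000e-04 * 16900)
t = 1.8872e-06 m = 1887.2 nm

1887.2


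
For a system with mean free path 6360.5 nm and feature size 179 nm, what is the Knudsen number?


Knudsen number Kn = lambda / L
Kn = 6360.5 / 179
Kn = 35.5335

35.5335


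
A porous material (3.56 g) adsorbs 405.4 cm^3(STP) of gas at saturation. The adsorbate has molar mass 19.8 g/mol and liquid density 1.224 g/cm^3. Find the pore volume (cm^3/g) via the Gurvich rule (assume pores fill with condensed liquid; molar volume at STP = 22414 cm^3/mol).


Moles adsorbed n = V_ads / 22414 = 405.4 / 22414 = 1.808691e-02 mol
Liquid volume V_liq = n * M / rho_liq = 1.808691e-02 * 19.8 / 1.224 = 0.29258 cm^3
Specific pore volume V_pore = V_liq / m_sample = 0.29258 / 3.56
V_pore = 0.0822 cm^3/g

0.0822


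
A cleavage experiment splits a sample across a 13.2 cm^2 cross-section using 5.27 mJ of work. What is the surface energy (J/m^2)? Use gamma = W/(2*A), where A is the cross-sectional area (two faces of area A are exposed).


Convert: A = 13.2 cm^2 = 0.00132 m^2, W = 5.27 mJ = 0.00527 J
Cleaving exposes two faces of area A, so total new surface = 2*A and gamma = W / (2*A)
gamma = 0.00527 / (2 * 0.00132)
gamma = 1.996 J/m^2

1.996


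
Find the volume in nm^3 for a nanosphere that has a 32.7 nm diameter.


Radius r = 32.7/2 = 16.35 nm
Volume V = (4/3) * pi * r^3
V = (4/3) * pi * (16.35)^3
V = 18308.04 nm^3

18308.04


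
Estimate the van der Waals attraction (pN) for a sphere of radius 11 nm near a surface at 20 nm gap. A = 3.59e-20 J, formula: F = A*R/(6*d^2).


Convert to SI: R = 11 nm = 1.1e-08 m, d = 20 nm = 2e-08 m
F = A * R / (6 * d^2)
F = 3.59e-20 * 1.1e-08 / (6 * (2e-08)^2)
F = 1.64542e-13 N = 0.165 pN

0.165


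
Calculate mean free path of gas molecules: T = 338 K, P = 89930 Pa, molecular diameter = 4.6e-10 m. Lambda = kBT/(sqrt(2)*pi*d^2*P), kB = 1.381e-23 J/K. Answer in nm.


Mean free path: lambda = kB*T / (sqrt(2) * pi * d^2 * P)
lambda = 1.381e-23 * 338 / (sqrt(2) * pi * (4.6e-10)^2 * 89930)
lambda = 5.5211e-08 m
lambda = 55.21 nm

55.21


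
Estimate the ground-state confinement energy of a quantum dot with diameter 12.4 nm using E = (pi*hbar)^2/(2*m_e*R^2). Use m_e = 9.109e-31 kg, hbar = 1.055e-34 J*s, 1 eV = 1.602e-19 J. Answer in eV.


Radius R = 12.4/2 = 6.2 nm = 6.2e-09 m
E = (pi * 1.055e-34)^2 / (2 * 9.109e-31 * (6.2e-09)^2)
E(J) = 1.56863e-21
E = E(J) / 1.602e-19 = 0.0098 eV

0.0098


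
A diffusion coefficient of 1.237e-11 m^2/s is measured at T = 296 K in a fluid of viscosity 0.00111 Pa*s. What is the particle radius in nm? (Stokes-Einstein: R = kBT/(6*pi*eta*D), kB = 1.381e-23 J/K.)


Stokes-Einstein: R = kB*T / (6*pi*eta*D)
R = 1.381e-23 * 296 / (6 * pi * 0.00111 * 1.237e-11)
R = 1.5794e-08 m = 15.79 nm

15.79


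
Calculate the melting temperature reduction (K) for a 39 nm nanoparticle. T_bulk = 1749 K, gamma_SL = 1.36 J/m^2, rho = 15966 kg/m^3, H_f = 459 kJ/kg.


Radius R = 39/2 = 19.5 nm = 1.95e-08 m
Convert H_f = 459 kJ/kg = 459000 J/kg
dT = 2 * gamma_SL * T_bulk / (rho * H_f * R)
dT = 2 * 1.36 * 1749 / (15966 * 459000 * 1.95e-08)
dT = 33.3 K

33.3


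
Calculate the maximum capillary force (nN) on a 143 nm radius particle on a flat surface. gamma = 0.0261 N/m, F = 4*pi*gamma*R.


Convert radius: R = 143 nm = 1.43e-07 m
F = 4 * pi * gamma * R
F = 4 * pi * 0.0261 * 1.43e-07
F = 4.69015e-08 N = 46.9015 nN

46.9015


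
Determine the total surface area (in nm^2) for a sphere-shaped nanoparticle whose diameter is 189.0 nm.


Radius r = 189.0/2 = 94.5 nm
Surface area SA = 4 * pi * r^2
SA = 4 * pi * (94.5)^2
SA = 112220.83 nm^2

112220.83


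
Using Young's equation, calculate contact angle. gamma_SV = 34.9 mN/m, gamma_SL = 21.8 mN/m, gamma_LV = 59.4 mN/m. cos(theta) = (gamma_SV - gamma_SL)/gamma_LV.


cos(theta) = (gamma_SV - gamma_SL) / gamma_LV
cos(theta) = (34.9 - 21.8) / 59.4
cos(theta) = 0.220539
theta = arccos(0.220539) = 77.26 degrees

77.26


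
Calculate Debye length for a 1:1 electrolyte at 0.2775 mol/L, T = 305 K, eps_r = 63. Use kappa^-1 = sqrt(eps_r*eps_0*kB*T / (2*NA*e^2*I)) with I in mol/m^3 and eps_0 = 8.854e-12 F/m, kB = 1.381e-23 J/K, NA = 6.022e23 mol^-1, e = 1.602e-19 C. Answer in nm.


Ionic strength I = 0.2775 * 1^2 * 1000 = 277.5 mol/m^3
kappa^-1 = sqrt(63 * 8.854e-12 * 1.381e-23 * 305 / (2 * 6.022e23 * (1.602e-19)^2 * 277.5))
kappa^-1 = 0.523 nm

0.523


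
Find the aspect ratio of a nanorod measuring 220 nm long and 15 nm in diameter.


Aspect ratio AR = length / diameter
AR = 220 / 15
AR = 14.67

14.67


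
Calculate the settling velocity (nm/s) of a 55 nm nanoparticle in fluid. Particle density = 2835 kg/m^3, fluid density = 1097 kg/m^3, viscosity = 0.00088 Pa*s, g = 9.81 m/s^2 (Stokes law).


Radius R = 55/2 nm = 2.75e-08 m
Density difference = 2835 - 1097 = 1738 kg/m^3
v = 2 * R^2 * (rho_p - rho_f) * g / (9 * eta)
v = 2 * (2.75e-08)^2 * 1738 * 9.81 / (9 * 0.00088)
v = 3.25603e-09 m/s = 3.256 nm/s

3.256


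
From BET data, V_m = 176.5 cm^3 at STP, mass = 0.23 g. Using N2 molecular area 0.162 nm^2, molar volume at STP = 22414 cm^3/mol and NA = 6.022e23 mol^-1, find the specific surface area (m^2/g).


Number of moles in monolayer = V_m / 22414 = 176.5 / 22414 = 0.00787454
Number of molecules = moles * NA = 0.00787454 * 6.022e23
SA = molecules * sigma / mass
SA = (176.5 / 22414) * 6.022e23 * 0.162e-18 / 0.23
SA = 3340.1 m^2/g

3340.1


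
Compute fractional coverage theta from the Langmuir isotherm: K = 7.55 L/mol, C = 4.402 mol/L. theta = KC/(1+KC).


Langmuir isotherm: theta = K*C / (1 + K*C)
K*C = 7.55 * 4.402 = 33.2351
theta = 33.2351 / (1 + 33.2351) = 33.2351 / 34.2351
theta = 0.9708

0.9708


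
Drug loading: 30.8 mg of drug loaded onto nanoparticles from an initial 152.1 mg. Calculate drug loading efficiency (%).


Drug loading efficiency = (drug loaded / drug initial) * 100
DLE = 30.8 / 152.1 * 100
DLE = 0.2025 * 100
DLE = 20.25%

20.25


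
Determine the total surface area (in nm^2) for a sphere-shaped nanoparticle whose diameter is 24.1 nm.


Radius r = 24.1/2 = 12.05 nm
Surface area SA = 4 * pi * r^2
SA = 4 * pi * (12.05)^2
SA = 1824.67 nm^2

1824.67


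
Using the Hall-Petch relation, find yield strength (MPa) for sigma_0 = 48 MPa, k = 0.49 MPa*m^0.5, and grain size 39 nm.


d = 39 nm = 3.9e-08 m
sqrt(d) = 0.0001974842
Hall-Petch contribution = k / sqrt(d) = 0.49 / 0.0001974842 = 2481.2 MPa
sigma = sigma_0 + k/sqrt(d) = 48 + 2481.2 = 2529.2 MPa

2529.2


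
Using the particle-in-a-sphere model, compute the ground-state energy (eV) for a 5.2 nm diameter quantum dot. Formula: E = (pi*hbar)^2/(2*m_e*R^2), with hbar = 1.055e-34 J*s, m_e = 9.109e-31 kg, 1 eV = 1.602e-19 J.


Radius R = 5.2/2 = 2.6 nm = 2.6e-09 m
E = (pi * 1.055e-34)^2 / (2 * 9.109e-31 * (2.6e-09)^2)
E(J) = 8.91984e-21
E = E(J) / 1.602e-19 = 0.0557 eV

0.0557


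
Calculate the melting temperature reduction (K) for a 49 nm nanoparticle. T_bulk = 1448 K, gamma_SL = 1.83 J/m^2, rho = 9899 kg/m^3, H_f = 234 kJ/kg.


Radius R = 49/2 = 24.5 nm = 2.45e-08 m
Convert H_f = 234 kJ/kg = 234000 J/kg
dT = 2 * gamma_SL * T_bulk / (rho * H_f * R)
dT = 2 * 1.83 * 1448 / (9899 * 234000 * 2.45e-08)
dT = 93.4 K

93.4


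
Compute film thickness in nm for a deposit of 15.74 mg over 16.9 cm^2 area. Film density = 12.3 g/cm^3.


Convert: m = 15.74 mg = 1.5740e-05 kg, A = 16.9 cm^2 = 1.6900e-03 m^2, rho = 12.3 g/cm^3 = 12300 kg/m^3
t = m / (A * rho)
t = 1.5740e-05 / (1.6900e-03 * 12300)
t = 7.5720e-07 m = 757.2 nm

757.2


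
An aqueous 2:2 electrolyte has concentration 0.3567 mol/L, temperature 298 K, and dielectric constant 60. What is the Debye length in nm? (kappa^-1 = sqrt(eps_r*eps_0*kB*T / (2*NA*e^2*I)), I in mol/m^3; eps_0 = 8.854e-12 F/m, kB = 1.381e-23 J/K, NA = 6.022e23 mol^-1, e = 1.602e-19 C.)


Ionic strength I = 0.3567 * 2^2 * 1000 = 1426.8 mol/m^3
kappa^-1 = sqrt(60 * 8.854e-12 * 1.381e-23 * 298 / (2 * 6.022e23 * (1.602e-19)^2 * 1426.8))
kappa^-1 = 0.223 nm

0.223


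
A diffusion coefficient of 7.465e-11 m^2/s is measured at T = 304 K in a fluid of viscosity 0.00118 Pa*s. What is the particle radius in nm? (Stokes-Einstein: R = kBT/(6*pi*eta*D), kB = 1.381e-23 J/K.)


Stokes-Einstein: R = kB*T / (6*pi*eta*D)
R = 1.381e-23 * 304 / (6 * pi * 0.00118 * 7.465e-11)
R = 2.52845e-09 m = 2.53 nm

2.53


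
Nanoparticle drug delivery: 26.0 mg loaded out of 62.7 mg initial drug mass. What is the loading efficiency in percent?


Drug loading efficiency = (drug loaded / drug initial) * 100
DLE = 26.0 / 62.7 * 100
DLE = 0.4147 * 100
DLE = 41.47%

41.47


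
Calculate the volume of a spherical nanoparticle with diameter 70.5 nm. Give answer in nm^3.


Radius r = 70.5/2 = 35.25 nm
Volume V = (4/3) * pi * r^3
V = (4/3) * pi * (35.25)^3
V = 183470.39 nm^3

183470.39


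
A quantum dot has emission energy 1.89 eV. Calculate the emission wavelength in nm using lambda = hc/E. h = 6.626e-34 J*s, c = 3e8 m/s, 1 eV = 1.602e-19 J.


Convert energy: E = 1.89 eV = 1.89 * 1.602e-19 = 3.02778e-19 J
lambda = h*c / E = 6.626e-34 * 3e8 / 3.02778e-19
lambda = 6.56521e-07 m = 656.5 nm

656.5


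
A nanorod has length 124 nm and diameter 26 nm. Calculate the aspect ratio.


Aspect ratio AR = length / diameter
AR = 124 / 26
AR = 4.77

4.77


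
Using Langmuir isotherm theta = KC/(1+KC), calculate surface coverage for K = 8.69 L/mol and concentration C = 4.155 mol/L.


Langmuir isotherm: theta = K*C / (1 + K*C)
K*C = 8.69 * 4.155 = 36.10695
theta = 36.10695 / (1 + 36.10695) = 36.10695 / 37.10695
theta = 0.9731

0.9731


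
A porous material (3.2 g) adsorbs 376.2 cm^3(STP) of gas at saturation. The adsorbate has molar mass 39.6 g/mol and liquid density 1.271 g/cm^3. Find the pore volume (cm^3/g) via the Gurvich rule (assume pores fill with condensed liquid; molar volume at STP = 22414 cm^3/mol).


Moles adsorbed n = V_ads / 22414 = 376.2 / 22414 = 1.678415e-02 mol
Liquid volume V_liq = n * M / rho_liq = 1.678415e-02 * 39.6 / 1.271 = 0.52294 cm^3
Specific pore volume V_pore = V_liq / m_sample = 0.52294 / 3.2
V_pore = 0.1634 cm^3/g

0.1634


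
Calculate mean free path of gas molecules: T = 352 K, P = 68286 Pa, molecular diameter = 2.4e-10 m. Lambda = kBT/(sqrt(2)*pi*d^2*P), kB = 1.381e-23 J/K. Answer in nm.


Mean free path: lambda = kB*T / (sqrt(2) * pi * d^2 * P)
lambda = 1.381e-23 * 352 / (sqrt(2) * pi * (2.4e-10)^2 * 68286)
lambda = 2.78174e-07 m
lambda = 278.17 nm

278.17


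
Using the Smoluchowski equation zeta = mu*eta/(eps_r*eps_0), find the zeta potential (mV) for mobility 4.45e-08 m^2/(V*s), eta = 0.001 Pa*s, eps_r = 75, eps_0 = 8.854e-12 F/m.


Smoluchowski equation: zeta = mu * eta / (eps_r * eps_0)
zeta = 4.45e-08 * 0.001 / (75 * 8.854e-12)
zeta = 0.067013 V = 67.01 mV

67.01


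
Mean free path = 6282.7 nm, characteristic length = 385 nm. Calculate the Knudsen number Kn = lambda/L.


Knudsen number Kn = lambda / L
Kn = 6282.7 / 385
Kn = 16.3187

16.3187


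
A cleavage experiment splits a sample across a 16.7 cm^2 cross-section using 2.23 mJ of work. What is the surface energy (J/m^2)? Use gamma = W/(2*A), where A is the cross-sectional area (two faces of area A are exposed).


Convert: A = 16.7 cm^2 = 0.00167 m^2, W = 2.23 mJ = 0.00223 J
Cleaving exposes two faces of area A, so total new surface = 2*A and gamma = W / (2*A)
gamma = 0.00223 / (2 * 0.00167)
gamma = 0.668 J/m^2

0.668


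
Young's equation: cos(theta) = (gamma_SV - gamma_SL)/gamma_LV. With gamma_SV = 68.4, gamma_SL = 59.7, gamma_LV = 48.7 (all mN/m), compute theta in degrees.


cos(theta) = (gamma_SV - gamma_SL) / gamma_LV
cos(theta) = (68.4 - 59.7) / 48.7
cos(theta) = 0.178645
theta = arccos(0.178645) = 79.71 degrees

79.71


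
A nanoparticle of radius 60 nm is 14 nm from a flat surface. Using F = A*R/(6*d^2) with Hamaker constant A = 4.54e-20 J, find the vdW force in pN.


Convert to SI: R = 60 nm = 6e-08 m, d = 14 nm = 1.4e-08 m
F = A * R / (6 * d^2)
F = 4.54e-20 * 6e-08 / (6 * (1.4e-08)^2)
F = 2.31633e-12 N = 2.316 pN

2.316


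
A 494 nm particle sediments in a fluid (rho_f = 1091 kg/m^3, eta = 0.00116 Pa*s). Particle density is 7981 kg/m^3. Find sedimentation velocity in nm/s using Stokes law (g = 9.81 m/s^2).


Radius R = 494/2 nm = 2.47e-07 m
Density difference = 7981 - 1091 = 6890 kg/m^3
v = 2 * R^2 * (rho_p - rho_f) * g / (9 * eta)
v = 2 * (2.47e-07)^2 * 6890 * 9.81 / (9 * 0.00116)
v = 7.89972e-07 m/s = 789.9719 nm/s

789.9719


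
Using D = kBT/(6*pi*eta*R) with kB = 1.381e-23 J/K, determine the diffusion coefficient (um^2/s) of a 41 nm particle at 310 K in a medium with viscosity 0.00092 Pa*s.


Radius R = 41/2 = 20.5 nm = 2.05e-08 m
D = kB*T / (6*pi*eta*R)
D = 1.381e-23 * 310 / (6 * pi * 0.00092 * 2.05e-08)
D = 1.20424e-11 m^2/s = 12.042 um^2/s

12.042


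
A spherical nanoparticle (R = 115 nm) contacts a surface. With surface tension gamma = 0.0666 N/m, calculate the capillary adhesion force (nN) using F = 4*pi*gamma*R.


Convert radius: R = 115 nm = 1.15e-07 m
F = 4 * pi * gamma * R
F = 4 * pi * 0.0666 * 1.15e-07
F = 9.62458e-08 N = 96.2458 nN

96.2458


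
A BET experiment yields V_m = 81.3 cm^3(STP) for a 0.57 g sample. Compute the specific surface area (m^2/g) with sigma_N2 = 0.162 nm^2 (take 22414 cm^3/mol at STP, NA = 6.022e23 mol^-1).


Number of moles in monolayer = V_m / 22414 = 81.3 / 22414 = 0.0036272
Number of molecules = moles * NA = 0.0036272 * 6.022e23
SA = molecules * sigma / mass
SA = (81.3 / 22414) * 6.022e23 * 0.162e-18 / 0.57
SA = 620.8 m^2/g

620.8


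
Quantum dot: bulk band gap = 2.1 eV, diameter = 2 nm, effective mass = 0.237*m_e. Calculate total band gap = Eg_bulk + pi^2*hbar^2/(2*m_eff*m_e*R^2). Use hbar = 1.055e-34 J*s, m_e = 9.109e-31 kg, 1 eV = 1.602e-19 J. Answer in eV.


Radius R = 2/2 nm = 1e-09 m
Confinement energy dE = pi^2 * hbar^2 / (2 * m_eff * m_e * R^2)
dE = pi^2 * (1.055e-34)^2 / (2 * 0.237 * 9.109e-31 * (1e-09)^2) J, divided by 1.602e-19 J/eV
dE = 1.5882 eV
Total band gap = E_g(bulk) + dE = 2.1 + 1.5882 = 3.6882 eV

3.6882


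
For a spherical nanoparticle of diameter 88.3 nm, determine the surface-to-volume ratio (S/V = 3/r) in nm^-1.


Radius r = 88.3/2 = 44.15 nm
S/V = 3 / r = 3 / 44.15
S/V = 0.068 nm^-1

0.068


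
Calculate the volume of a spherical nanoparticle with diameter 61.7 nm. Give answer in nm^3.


Radius r = 61.7/2 = 30.85 nm
Volume V = (4/3) * pi * r^3
V = (4/3) * pi * (30.85)^3
V = 122985.56 nm^3

122985.56


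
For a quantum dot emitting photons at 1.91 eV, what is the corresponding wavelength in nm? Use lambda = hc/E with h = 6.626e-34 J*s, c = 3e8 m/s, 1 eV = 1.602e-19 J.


Convert energy: E = 1.91 eV = 1.91 * 1.602e-19 = 3.05982e-19 J
lambda = h*c / E = 6.626e-34 * 3e8 / 3.05982e-19
lambda = 6.49646e-07 m = 649.6 nm

649.6


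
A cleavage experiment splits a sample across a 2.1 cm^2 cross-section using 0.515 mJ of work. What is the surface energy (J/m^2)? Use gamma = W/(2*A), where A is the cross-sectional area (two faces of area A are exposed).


Convert: A = 2.1 cm^2 = 0.00021 m^2, W = 0.515 mJ = 0.000515 J
Cleaving exposes two faces of area A, so total new surface = 2*A and gamma = W / (2*A)
gamma = 0.000515 / (2 * 0.00021)
gamma = 1.226 J/m^2

1.226


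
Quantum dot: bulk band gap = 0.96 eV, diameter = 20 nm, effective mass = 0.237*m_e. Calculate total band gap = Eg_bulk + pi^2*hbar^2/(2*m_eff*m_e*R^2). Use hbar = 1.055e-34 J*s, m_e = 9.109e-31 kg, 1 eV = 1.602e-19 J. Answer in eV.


Radius R = 20/2 nm = 1e-08 m
Confinement energy dE = pi^2 * hbar^2 / (2 * m_eff * m_e * R^2)
dE = pi^2 * (1.055e-34)^2 / (2 * 0.237 * 9.109e-31 * (1e-08)^2) J, divided by 1.602e-19 J/eV
dE = 0.0159 eV
Total band gap = E_g(bulk) + dE = 0.96 + 0.0159 = 0.9759 eV

0.9759


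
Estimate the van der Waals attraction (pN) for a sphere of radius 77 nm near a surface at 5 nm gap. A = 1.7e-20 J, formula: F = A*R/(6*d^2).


Convert to SI: R = 77 nm = 7.7e-08 m, d = 5 nm = 5e-09 m
F = A * R / (6 * d^2)
F = 1.7e-20 * 7.7e-08 / (6 * (5e-09)^2)
F = 8.72667e-12 N = 8.727 pN

8.727


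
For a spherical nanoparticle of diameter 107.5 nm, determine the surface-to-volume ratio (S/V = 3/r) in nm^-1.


Radius r = 107.5/2 = 53.75 nm
S/V = 3 / r = 3 / 53.75
S/V = 0.0558 nm^-1

0.0558


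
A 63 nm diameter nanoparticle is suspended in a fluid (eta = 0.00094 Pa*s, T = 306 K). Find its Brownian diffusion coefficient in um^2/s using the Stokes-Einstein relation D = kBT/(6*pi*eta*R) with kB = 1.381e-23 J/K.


Radius R = 63/2 = 31.5 nm = 3.15e-08 m
D = kB*T / (6*pi*eta*R)
D = 1.381e-23 * 306 / (6 * pi * 0.00094 * 3.15e-08)
D = 7.57139e-12 m^2/s = 7.571 um^2/s

7.571


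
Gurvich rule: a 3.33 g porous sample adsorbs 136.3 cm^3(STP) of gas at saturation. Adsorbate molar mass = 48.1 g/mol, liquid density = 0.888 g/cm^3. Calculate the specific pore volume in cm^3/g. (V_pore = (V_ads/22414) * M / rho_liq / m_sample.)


Moles adsorbed n = V_ads / 22414 = 136.3 / 22414 = 6.081021e-03 mol
Liquid volume V_liq = n * M / rho_liq = 6.081021e-03 * 48.1 / 0.888 = 0.32939 cm^3
Specific pore volume V_pore = V_liq / m_sample = 0.32939 / 3.33
V_pore = 0.0989 cm^3/g

0.0989


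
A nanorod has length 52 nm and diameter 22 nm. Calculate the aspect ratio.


Aspect ratio AR = length / diameter
AR = 52 / 22
AR = 2.36

2.36


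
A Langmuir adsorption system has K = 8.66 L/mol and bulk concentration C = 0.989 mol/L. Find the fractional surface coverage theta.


Langmuir isotherm: theta = K*C / (1 + K*C)
K*C = 8.66 * 0.989 = 8.56474
theta = 8.56474 / (1 + 8.56474) = 8.56474 / 9.56474
theta = 0.8954

0.8954


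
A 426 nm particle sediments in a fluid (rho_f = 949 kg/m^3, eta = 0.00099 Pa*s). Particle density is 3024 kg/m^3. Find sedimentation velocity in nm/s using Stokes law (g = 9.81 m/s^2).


Radius R = 426/2 nm = 2.13e-07 m
Density difference = 3024 - 949 = 2075 kg/m^3
v = 2 * R^2 * (rho_p - rho_f) * g / (9 * eta)
v = 2 * (2.13e-07)^2 * 2075 * 9.81 / (9 * 0.00099)
v = 2.073e-07 m/s = 207.2997 nm/s

207.2997


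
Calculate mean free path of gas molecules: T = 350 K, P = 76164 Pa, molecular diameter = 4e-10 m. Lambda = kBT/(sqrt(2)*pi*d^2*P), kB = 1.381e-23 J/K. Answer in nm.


Mean free path: lambda = kB*T / (sqrt(2) * pi * d^2 * P)
lambda = 1.381e-23 * 350 / (sqrt(2) * pi * (4e-10)^2 * 76164)
lambda = 8.92744e-08 m
lambda = 89.27 nm

89.27


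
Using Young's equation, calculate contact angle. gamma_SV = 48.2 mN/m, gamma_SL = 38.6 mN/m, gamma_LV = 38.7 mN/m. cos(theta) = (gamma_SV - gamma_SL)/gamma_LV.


cos(theta) = (gamma_SV - gamma_SL) / gamma_LV
cos(theta) = (48.2 - 38.6) / 38.7
cos(theta) = 0.248062
theta = arccos(0.248062) = 75.64 degrees

75.64


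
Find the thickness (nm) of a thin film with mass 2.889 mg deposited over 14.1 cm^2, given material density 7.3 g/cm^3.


Convert: m = 2.889 mg = 2.8890e-06 kg, A = 14.1 cm^2 = 1.4100e-03 m^2, rho = 7.3 g/cm^3 = 7300 kg/m^3
t = m / (A * rho)
t = 2.8890e-06 / (1.4100e-03 * 7300)
t = 2.8068e-07 m = 280.7 nm

280.7


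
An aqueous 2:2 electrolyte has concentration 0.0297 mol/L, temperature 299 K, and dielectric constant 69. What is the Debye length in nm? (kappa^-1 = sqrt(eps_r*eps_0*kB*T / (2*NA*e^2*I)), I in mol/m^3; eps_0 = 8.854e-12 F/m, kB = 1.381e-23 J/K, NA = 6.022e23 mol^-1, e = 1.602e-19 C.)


Ionic strength I = 0.0297 * 2^2 * 1000 = 118.8 mol/m^3
kappa^-1 = sqrt(69 * 8.854e-12 * 1.381e-23 * 299 / (2 * 6.022e23 * (1.602e-19)^2 * 118.8))
kappa^-1 = 0.829 nm

0.829


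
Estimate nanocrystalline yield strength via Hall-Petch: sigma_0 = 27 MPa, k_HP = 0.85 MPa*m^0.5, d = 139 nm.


d = 139 nm = 1.39e-07 m
sqrt(d) = 0.000372827
Hall-Petch contribution = k / sqrt(d) = 0.85 / 0.000372827 = 2279.9 MPa
sigma = sigma_0 + k/sqrt(d) = 27 + 2279.9 = 2306.9 MPa

2306.9


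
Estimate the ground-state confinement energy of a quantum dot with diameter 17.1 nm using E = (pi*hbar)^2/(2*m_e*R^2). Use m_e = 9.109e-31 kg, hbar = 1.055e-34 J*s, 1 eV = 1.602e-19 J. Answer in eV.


Radius R = 17.1/2 = 8.55 nm = 8.55e-09 m
E = (pi * 1.055e-34)^2 / (2 * 9.109e-31 * (8.55e-09)^2)
E(J) = 8.24844e-22
E = E(J) / 1.602e-19 = 0.0051 eV

0.0051


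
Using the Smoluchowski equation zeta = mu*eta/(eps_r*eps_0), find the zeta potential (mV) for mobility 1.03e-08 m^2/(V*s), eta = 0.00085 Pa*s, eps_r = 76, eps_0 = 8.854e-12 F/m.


Smoluchowski equation: zeta = mu * eta / (eps_r * eps_0)
zeta = 1.03e-08 * 0.00085 / (76 * 8.854e-12)
zeta = 0.013011 V = 13.01 mV

13.01


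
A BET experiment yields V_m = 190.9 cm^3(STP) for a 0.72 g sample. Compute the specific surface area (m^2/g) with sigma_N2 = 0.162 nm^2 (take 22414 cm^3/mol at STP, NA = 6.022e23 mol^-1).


Number of moles in monolayer = V_m / 22414 = 190.9 / 22414 = 0.008517
Number of molecules = moles * NA = 0.008517 * 6.022e23
SA = molecules * sigma / mass
SA = (190.9 / 22414) * 6.022e23 * 0.162e-18 / 0.72
SA = 1154.0 m^2/g

1154.0


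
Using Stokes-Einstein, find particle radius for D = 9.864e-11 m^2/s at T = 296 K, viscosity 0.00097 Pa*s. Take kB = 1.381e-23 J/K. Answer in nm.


Stokes-Einstein: R = kB*T / (6*pi*eta*D)
R = 1.381e-23 * 296 / (6 * pi * 0.00097 * 9.864e-11)
R = 2.26652e-09 m = 2.27 nm

2.27


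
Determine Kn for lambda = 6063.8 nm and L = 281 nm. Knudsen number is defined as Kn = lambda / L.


Knudsen number Kn = lambda / L
Kn = 6063.8 / 281
Kn = 21.5794

21.5794


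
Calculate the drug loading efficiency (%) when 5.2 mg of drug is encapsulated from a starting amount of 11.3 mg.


Drug loading efficiency = (drug loaded / drug initial) * 100
DLE = 5.2 / 11.3 * 100
DLE = 0.4602 * 100
DLE = 46.02%

46.02


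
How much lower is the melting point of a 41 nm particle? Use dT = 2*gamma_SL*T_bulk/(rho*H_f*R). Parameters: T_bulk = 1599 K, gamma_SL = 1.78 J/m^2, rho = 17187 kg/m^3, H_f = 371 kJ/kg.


Radius R = 41/2 = 20.5 nm = 2.05e-08 m
Convert H_f = 371 kJ/kg = 371000 J/kg
dT = 2 * gamma_SL * T_bulk / (rho * H_f * R)
dT = 2 * 1.78 * 1599 / (17187 * 371000 * 2.05e-08)
dT = 43.5 K

43.5


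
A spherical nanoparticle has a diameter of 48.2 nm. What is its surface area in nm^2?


Radius r = 48.2/2 = 24.1 nm
Surface area SA = 4 * pi * r^2
SA = 4 * pi * (24.1)^2
SA = 7298.67 nm^2

7298.67


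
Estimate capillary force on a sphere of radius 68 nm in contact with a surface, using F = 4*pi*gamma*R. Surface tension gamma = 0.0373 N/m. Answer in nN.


Convert radius: R = 68 nm = 6.8e-08 m
F = 4 * pi * gamma * R
F = 4 * pi * 0.0373 * 6.8e-08
F = 3.18733e-08 N = 31.8733 nN

31.8733


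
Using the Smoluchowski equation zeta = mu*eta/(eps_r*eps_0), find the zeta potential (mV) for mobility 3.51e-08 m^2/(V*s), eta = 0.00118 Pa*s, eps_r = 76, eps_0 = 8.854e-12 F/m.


Smoluchowski equation: zeta = mu * eta / (eps_r * eps_0)
zeta = 3.51e-08 * 0.00118 / (76 * 8.854e-12)
zeta = 0.061551 V = 61.55 mV

61.55


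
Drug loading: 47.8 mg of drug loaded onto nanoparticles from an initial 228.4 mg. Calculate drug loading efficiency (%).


Drug loading efficiency = (drug loaded / drug initial) * 100
DLE = 47.8 / 228.4 * 100
DLE = 0.2093 * 100
DLE = 20.93%

20.93


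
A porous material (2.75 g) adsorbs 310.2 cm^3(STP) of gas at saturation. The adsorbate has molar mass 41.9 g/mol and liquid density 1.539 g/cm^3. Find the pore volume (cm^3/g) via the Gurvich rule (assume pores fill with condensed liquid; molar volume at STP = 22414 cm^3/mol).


Moles adsorbed n = V_ads / 22414 = 310.2 / 22414 = 1.383956e-02 mol
Liquid volume V_liq = n * M / rho_liq = 1.383956e-02 * 41.9 / 1.539 = 0.37679 cm^3
Specific pore volume V_pore = V_liq / m_sample = 0.37679 / 2.75
V_pore = 0.137 cm^3/g

0.137


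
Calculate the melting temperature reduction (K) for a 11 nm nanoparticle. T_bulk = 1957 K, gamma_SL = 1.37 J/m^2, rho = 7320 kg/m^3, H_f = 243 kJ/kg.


Radius R = 11/2 = 5.5 nm = 5.5e-09 m
Convert H_f = 243 kJ/kg = 243000 J/kg
dT = 2 * gamma_SL * T_bulk / (rho * H_f * R)
dT = 2 * 1.37 * 1957 / (7320 * 243000 * 5.5e-09)
dT = 548.1 K

548.1


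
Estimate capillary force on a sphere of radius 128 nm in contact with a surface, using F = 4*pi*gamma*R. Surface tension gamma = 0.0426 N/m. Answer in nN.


Convert radius: R = 128 nm = 1.28e-07 m
F = 4 * pi * gamma * R
F = 4 * pi * 0.0426 * 1.28e-07
F = 6.85219e-08 N = 68.5219 nN

68.5219


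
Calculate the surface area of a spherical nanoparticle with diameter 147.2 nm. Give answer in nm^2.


Radius r = 147.2/2 = 73.6 nm
Surface area SA = 4 * pi * r^2
SA = 4 * pi * (73.6)^2
SA = 68071.53 nm^2

68071.53


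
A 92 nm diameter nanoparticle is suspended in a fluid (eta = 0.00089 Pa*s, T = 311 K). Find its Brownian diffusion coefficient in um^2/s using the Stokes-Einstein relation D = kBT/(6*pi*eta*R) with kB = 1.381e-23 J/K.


Radius R = 92/2 = 46 nm = 4.6e-08 m
D = kB*T / (6*pi*eta*R)
D = 1.381e-23 * 311 / (6 * pi * 0.00089 * 4.6e-08)
D = 5.56551e-12 m^2/s = 5.566 um^2/s

5.566


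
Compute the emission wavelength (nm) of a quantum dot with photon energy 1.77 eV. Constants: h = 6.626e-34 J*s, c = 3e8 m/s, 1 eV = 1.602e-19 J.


Convert energy: E = 1.77 eV = 1.77 * 1.602e-19 = 2.83554e-19 J
lambda = h*c / E = 6.626e-34 * 3e8 / 2.83554e-19
lambda = 7.0103e-07 m = 701.0 nm

701.0


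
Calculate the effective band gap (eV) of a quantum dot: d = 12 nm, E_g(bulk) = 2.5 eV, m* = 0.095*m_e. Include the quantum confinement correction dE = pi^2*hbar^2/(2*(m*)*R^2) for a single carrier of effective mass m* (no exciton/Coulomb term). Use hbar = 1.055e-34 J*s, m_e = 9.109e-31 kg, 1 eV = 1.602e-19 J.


Radius R = 12/2 nm = 6e-09 m
Confinement energy dE = pi^2 * hbar^2 / (2 * m_eff * m_e * R^2)
dE = pi^2 * (1.055e-34)^2 / (2 * 0.095 * 9.109e-31 * (6e-09)^2) J, divided by 1.602e-19 J/eV
dE = 0.1101 eV
Total band gap = E_g(bulk) + dE = 2.5 + 0.1101 = 2.6101 eV

2.6101


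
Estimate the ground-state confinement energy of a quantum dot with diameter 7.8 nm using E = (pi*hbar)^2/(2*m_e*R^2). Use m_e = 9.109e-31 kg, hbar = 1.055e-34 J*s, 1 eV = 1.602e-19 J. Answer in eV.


Radius R = 7.8/2 = 3.9 nm = 3.9e-09 m
E = (pi * 1.055e-34)^2 / (2 * 9.109e-31 * (3.9e-09)^2)
E(J) = 3.96438e-21
E = E(J) / 1.602e-19 = 0.0247 eV

0.0247


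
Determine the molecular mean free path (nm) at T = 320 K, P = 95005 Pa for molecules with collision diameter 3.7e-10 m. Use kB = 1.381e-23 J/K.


Mean free path: lambda = kB*T / (sqrt(2) * pi * d^2 * P)
lambda = 1.381e-23 * 320 / (sqrt(2) * pi * (3.7e-10)^2 * 95005)
lambda = 7.64767e-08 m
lambda = 76.48 nm

76.48


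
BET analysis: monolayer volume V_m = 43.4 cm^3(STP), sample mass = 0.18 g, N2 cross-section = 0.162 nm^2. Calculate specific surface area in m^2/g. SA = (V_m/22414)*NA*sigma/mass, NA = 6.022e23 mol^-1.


Number of moles in monolayer = V_m / 22414 = 43.4 / 22414 = 0.00193629
Number of molecules = moles * NA = 0.00193629 * 6.022e23
SA = molecules * sigma / mass
SA = (43.4 / 22414) * 6.022e23 * 0.162e-18 / 0.18
SA = 1049.4 m^2/g

1049.4


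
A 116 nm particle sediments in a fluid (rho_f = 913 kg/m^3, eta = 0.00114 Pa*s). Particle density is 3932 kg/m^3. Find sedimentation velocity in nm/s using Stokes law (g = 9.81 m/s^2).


Radius R = 116/2 nm = 5.8e-08 m
Density difference = 3932 - 913 = 3019 kg/m^3
v = 2 * R^2 * (rho_p - rho_f) * g / (9 * eta)
v = 2 * (5.8e-08)^2 * 3019 * 9.81 / (9 * 0.00114)
v = 1.9421e-08 m/s = 19.421 nm/s

19.421


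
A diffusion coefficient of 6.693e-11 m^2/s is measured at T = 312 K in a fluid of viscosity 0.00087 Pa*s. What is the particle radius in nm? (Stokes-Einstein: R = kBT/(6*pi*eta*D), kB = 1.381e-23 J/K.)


Stokes-Einstein: R = kB*T / (6*pi*eta*D)
R = 1.381e-23 * 312 / (6 * pi * 0.00087 * 6.693e-11)
R = 3.92561e-09 m = 3.93 nm

3.93


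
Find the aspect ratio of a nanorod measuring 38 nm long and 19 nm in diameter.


Aspect ratio AR = length / diameter
AR = 38 / 19
AR = 2.0

2.0


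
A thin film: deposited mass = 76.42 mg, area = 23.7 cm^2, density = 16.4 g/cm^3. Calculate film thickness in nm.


Convert: m = 76.42 mg = 7.6420e-05 kg, A = 23.7 cm^2 = 2.3700e-03 m^2, rho = 16.4 g/cm^3 = 16400 kg/m^3
t = m / (A * rho)
t = 7.6420e-05 / (2.3700e-03 * 16400)
t = 1.9661e-06 m = 1966.1 nm

1966.1


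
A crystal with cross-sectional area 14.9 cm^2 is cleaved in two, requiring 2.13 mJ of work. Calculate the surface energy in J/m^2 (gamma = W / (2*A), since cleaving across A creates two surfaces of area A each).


Convert: A = 14.9 cm^2 = 0.00149 m^2, W = 2.13 mJ = 0.00213 J
Cleaving exposes two faces of area A, so total new surface = 2*A and gamma = W / (2*A)
gamma = 0.00213 / (2 * 0.00149)
gamma = 0.715 J/m^2

0.715


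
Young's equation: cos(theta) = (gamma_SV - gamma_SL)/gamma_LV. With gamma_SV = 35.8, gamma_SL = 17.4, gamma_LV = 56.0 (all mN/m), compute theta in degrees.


cos(theta) = (gamma_SV - gamma_SL) / gamma_LV
cos(theta) = (35.8 - 17.4) / 56.0
cos(theta) = 0.328571
theta = arccos(0.328571) = 70.82 degrees

70.82


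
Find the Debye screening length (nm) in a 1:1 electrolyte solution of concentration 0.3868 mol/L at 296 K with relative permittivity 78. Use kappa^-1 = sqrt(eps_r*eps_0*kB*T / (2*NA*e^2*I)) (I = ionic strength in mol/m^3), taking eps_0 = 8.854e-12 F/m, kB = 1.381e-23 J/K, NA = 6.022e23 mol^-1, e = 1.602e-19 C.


Ionic strength I = 0.3868 * 1^2 * 1000 = 386.8 mol/m^3
kappa^-1 = sqrt(78 * 8.854e-12 * 1.381e-23 * 296 / (2 * 6.022e23 * (1.602e-19)^2 * 386.8))
kappa^-1 = 0.486 nm

0.486


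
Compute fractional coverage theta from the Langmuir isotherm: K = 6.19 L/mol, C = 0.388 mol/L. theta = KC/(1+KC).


Langmuir isotherm: theta = K*C / (1 + K*C)
K*C = 6.19 * 0.388 = 2.40172
theta = 2.40172 / (1 + 2.40172) = 2.40172 / 3.40172
theta = 0.706

0.706


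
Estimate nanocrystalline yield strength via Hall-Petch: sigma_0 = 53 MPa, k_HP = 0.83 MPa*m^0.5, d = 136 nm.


d = 136 nm = 1.36e-07 m
sqrt(d) = 0.0003687818
Hall-Petch contribution = k / sqrt(d) = 0.83 / 0.0003687818 = 2250.7 MPa
sigma = sigma_0 + k/sqrt(d) = 53 + 2250.7 = 2303.7 MPa

2303.7


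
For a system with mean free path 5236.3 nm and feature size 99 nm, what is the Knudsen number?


Knudsen number Kn = lambda / L
Kn = 5236.3 / 99
Kn = 52.8919

52.8919
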